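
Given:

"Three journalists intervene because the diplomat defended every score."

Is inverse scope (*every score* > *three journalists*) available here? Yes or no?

No

*every score* occurs within the adjunct clause *because the diplomat defended every score*.
The adjunct-island constraint bars QR out of an adverbial clause.
So *every score* cannot raise to a position above *three journalists*.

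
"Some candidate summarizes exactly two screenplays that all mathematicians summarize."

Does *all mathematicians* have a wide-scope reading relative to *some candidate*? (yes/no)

The DP *all mathematicians* is contained in the relative clause *that all mathematicians summarize* modifying *exactly two screenplays*.
Quantifiers inside a relative clause are trapped there; the RC boundary blocks QR.
*all mathematicians* > *some candidate* would require crossing that boundary, which is illicit.

No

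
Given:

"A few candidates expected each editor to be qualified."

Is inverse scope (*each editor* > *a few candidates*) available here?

Yes

ECM infinitives lack a CP barrier, so *each editor* can QR over the matrix subject *a few candidates*.
With no island boundary between them, the object can take inverse scope over the subject via ordinary QR within the clause.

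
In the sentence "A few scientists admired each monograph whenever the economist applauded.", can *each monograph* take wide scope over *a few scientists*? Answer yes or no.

Neither queried DP is inside the adjunct, so the adjunct-island constraint does not apply.
With no island boundary between them, the object can take inverse scope over the subject via ordinary QR within the clause.

Yes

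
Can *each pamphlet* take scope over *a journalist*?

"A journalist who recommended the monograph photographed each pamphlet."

*each pamphlet* is a matrix argument; only *a journalist* is modified by the relative clause *who recommended the monograph*, so the RC island is irrelevant to the target quantifier.
No island intervenes, so both surface and inverse scope are derivable.

Yes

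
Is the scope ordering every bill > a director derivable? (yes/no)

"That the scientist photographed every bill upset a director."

The DP *every bill* is contained in the sentential subject *that the scientist photographed every bill*.
Sentential subjects are islands: a quantifier inside the subject clause cannot raise over the matrix predicate.
*every bill* > *a director* would require crossing that boundary, which is illicit.

No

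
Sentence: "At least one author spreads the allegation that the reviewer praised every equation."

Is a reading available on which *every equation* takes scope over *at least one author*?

No

The target quantifier *every equation* is part of the complex NP *the allegation that the reviewer praised every equation*.
Noun-complement clauses are scope islands (the Complex NP Constraint): a quantifier inside one cannot scope into the matrix.
The inverse ordering *every equation* > *at least one author* is therefore underivable.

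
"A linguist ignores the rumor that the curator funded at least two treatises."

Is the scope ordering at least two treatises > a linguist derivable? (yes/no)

No

*at least two treatises* is embedded in the complex NP *the rumor that the curator funded at least two treatises*.
The complex NP is opaque for QR — the quantifier is frozen inside the noun's complement.
*at least two treatises* is confined to the island and cannot take scope over *a linguist*.
(Only the surface reading survives: one fixed linguist with respect to all the relevant treatises.)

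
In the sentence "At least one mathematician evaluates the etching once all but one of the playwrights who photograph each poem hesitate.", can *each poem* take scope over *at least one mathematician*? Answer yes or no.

*each poem* occurs within the relative clause *who photograph each poem*, which is itself inside the adjunct *once all but one of the playwrights who photograph each poem hesitate*.
The quantifier would have to escape first the RC and then the adjunct — two independent island violations.
*each poem* is confined to the island and cannot take scope over *at least one mathematician*.
(Only the surface reading survives: one fixed mathematician with respect to all the relevant poems.)

No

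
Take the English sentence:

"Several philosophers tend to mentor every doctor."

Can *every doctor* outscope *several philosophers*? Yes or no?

*every doctor* is inside a raising infinitive, which is transparent to QR (no CP barrier), so it behaves as a matrix argument.
Ordinary QR to a clause-peripheral position gives the wide-scope LF for the lower DP.
The sentence is scopally ambiguous between *several philosophers* > *every doctor* and *every doctor* > *several philosophers*.

Yes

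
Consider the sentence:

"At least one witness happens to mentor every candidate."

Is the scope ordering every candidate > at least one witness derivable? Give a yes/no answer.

Yes

*every candidate* is inside a raising infinitive, which is transparent to QR (no CP barrier), so it behaves as a matrix argument.
Clause-internal QR can adjoin the lower DP above the subject, yielding the inverse reading.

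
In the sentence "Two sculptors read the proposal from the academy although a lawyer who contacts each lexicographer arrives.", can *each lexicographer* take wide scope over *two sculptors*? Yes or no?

No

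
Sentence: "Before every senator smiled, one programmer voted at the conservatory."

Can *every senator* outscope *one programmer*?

No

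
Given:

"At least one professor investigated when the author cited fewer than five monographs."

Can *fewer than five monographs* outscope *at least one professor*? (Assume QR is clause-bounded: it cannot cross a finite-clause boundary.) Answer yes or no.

*fewer than five monographs* sits inside the embedded question *when the author cited fewer than five monographs*.
Embedded wh-clauses are opaque for QR, so the quantifier stays inside the question.
There is no licit LF on which *fewer than five monographs* c-commands *at least one professor*.
(Only the surface reading survives: one fixed professor with respect to all the relevant monographs.)

No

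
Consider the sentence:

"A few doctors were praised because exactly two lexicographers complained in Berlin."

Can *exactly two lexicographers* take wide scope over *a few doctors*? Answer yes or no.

*exactly two lexicographers* is embedded in the adjunct clause *because exactly two lexicographers complained in Berlin*.
Since the clause is an adjunct (not a complement), the Adjunct Condition blocks QR across its edge.
There is no licit LF on which *exactly two lexicographers* c-commands *a few doctors*.

No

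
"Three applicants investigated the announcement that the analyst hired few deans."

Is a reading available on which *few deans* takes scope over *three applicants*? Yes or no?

*few deans* occurs within the complex NP *the announcement that the analyst hired few deans*.
The Complex NP Constraint bars QR out of the complement clause of a noun.
So *few deans* cannot raise to a position above *three applicants*.

No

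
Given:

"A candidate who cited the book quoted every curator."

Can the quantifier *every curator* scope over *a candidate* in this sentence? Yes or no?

*every curator* sits in the matrix clause, not in the relative clause on *a candidate*.
QR within a single clause is free, so the lower quantifier may take scope over the higher one.
So *every curator* > *a candidate* is among the available readings.

Yes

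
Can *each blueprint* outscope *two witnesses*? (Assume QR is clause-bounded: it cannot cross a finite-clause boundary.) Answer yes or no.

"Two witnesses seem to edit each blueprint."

Yes

*each blueprint* is inside a raising infinitive, which is transparent to QR (no CP barrier), so it behaves as a matrix argument.
No island intervenes, so both surface and inverse scope are derivable.
So *each blueprint* > *two witnesses* is among the available readings.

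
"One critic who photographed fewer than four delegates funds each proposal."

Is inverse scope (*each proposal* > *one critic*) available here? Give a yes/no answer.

Yes

*each proposal* is a matrix argument; only *one critic* is modified by the relative clause *who photographed fewer than four delegates*, so the RC island is irrelevant to the target quantifier.
Ordinary QR to a clause-peripheral position gives the wide-scope LF for the lower DP.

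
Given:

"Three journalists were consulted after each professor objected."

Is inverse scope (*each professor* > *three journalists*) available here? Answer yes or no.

The target quantifier *each professor* is part of the adjunct clause *after each professor objected*.
Adjuncts are opaque for quantifier raising; a quantifier in an adjunct stays inside it.
So *each professor* cannot raise to a position above *three journalists*.

No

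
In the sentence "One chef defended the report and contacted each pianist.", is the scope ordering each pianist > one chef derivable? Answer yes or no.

Structurally, *each pianist* is inside one conjunct of the coordinate structure (*contacted each pianist*).
Asymmetric QR out of one conjunct violates the Coordinate Structure Constraint.
The inverse ordering *each pianist* > *one chef* is therefore underivable.

No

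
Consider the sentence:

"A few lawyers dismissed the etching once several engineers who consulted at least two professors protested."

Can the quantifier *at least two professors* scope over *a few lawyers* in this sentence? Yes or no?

No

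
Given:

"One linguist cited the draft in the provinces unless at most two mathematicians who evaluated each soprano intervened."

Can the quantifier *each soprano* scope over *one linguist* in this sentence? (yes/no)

No

*each soprano* sits inside the relative clause *who evaluated each soprano*, which is itself inside the adjunct *unless at most two mathematicians who evaluated each soprano intervened*.
Two island boundaries intervene — the relative clause and the adjunct. Either alone would block QR.
So the wide-scope reading for *each soprano* is blocked.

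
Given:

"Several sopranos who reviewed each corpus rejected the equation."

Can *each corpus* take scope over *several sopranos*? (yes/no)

The target quantifier *each corpus* is part of the relative clause *who reviewed each corpus*.
QR out of a relative clause is ruled out by the relative-clause island constraint.
There is no licit LF on which *each corpus* c-commands *several sopranos*.

No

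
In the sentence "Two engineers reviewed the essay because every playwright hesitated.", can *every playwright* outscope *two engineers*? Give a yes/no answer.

The DP *every playwright* is contained in the adjunct clause *because every playwright hesitated*.
The adjunct-island constraint bars QR out of an adverbial clause.
*every playwright* > *two engineers* would require crossing that boundary, which is illicit.

No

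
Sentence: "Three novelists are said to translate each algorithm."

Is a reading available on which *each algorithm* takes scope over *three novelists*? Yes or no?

Yes

*each algorithm* is the object of the infinitival complement of a raising predicate; raising infinitives are transparent for QR, so the two DPs are in effect clausemates.
No island intervenes, so both surface and inverse scope are derivable.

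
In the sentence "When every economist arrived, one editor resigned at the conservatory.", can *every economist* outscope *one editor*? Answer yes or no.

No

Structurally, *every economist* is inside the adjunct clause *when every economist arrived*.
Adjuncts are opaque for quantifier raising; a quantifier in an adjunct stays inside it.
So *every economist* cannot raise to a position above *one editor*.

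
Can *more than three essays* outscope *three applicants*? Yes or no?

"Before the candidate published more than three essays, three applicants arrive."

The DP *more than three essays* is contained in the adjunct clause *before the candidate published more than three essays*.
Adjunct clauses are scope islands: a quantifier inside an adjunct cannot raise into the matrix clause.
*more than three essays* is confined to the island and cannot take scope over *three applicants*.

No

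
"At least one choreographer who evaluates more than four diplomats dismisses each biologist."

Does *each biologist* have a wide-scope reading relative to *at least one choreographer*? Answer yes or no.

*each biologist* sits in the matrix clause, not in the relative clause on *at least one choreographer*.
Ordinary QR to a clause-peripheral position gives the wide-scope LF for the lower DP.

Yes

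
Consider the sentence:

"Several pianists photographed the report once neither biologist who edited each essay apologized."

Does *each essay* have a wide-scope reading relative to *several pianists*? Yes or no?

No

The DP *each essay* is contained in the relative clause *who edited each essay*, which is itself inside the adjunct *once neither biologist who edited each essay apologized*.
Two island boundaries intervene — the relative clause and the adjunct. Either alone would block QR.
There is no licit LF on which *each essay* c-commands *several pianists*.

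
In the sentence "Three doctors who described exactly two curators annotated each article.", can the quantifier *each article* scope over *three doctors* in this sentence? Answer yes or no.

*each article* sits in the matrix clause, not in the relative clause on *three doctors*.
No island intervenes, so both surface and inverse scope are derivable.

Yes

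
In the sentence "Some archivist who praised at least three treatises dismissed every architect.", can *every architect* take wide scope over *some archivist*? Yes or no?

Yes

*every architect* is a matrix argument; only *some archivist* is modified by the relative clause *who praised at least three treatises*, so the RC island is irrelevant to the target quantifier.
Nothing blocks QR of the lower DP to a position above the higher one, so inverse scope is available.
The sentence is scopally ambiguous between *some archivist* > *every architect* and *every architect* > *some archivist*.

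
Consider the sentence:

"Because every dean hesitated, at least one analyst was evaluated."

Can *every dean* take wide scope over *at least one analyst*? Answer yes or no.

No

*every dean* is embedded in the adjunct clause *because every dean hesitated*.
Adjunct clauses are scope islands: a quantifier inside an adjunct cannot raise into the matrix clause.
So *every dean* cannot raise to a position above *at least one analyst*.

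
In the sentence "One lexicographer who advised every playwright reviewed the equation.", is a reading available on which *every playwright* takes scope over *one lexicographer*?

*every playwright* is embedded in the relative clause *who advised every playwright*.
The relative clause forms an island for QR, so the quantifier is confined to the head noun's restrictor.
So the wide-scope reading for *every playwright* is blocked.

No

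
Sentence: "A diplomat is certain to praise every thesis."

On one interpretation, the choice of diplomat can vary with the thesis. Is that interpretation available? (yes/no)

Yes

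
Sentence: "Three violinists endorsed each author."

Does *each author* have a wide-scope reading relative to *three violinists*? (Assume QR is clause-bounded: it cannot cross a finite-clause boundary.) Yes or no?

Both DPs are arguments of the same predicate; there is no clause or island boundary between them.
Ordinary QR to a clause-peripheral position gives the wide-scope LF for the lower DP.

Yes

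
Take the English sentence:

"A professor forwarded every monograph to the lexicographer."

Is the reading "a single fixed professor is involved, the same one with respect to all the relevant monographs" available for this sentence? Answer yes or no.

This is the *a professor* > *every monograph* reading.
Nothing needs to raise for *a professor* > *every monograph*, so no island constraint is at stake.

Yes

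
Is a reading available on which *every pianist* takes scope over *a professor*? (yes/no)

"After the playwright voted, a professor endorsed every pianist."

The adjunct clause does not contain *every pianist*, which is the matrix object.
Nothing blocks QR of the lower DP to a position above the higher one, so inverse scope is available.

Yes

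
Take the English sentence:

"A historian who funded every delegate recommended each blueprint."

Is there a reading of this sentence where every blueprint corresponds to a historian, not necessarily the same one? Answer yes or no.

The paraphrase describes the scope ordering *each blueprint* > *a historian*.
*each blueprint* sits in the matrix clause, not in the relative clause on *a historian*.
Nothing blocks QR of the lower DP to a position above the higher one, so inverse scope is available.
The sentence is scopally ambiguous between *a historian* > *each blueprint* and *each blueprint* > *a historian*.

Yes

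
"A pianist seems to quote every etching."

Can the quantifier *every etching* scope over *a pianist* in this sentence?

*every etching* is inside a raising infinitive, which is transparent to QR (no CP barrier), so it behaves as a matrix argument.
QR within a single clause is free, so the lower quantifier may take scope over the higher one.
The sentence is scopally ambiguous between *a pianist* > *every etching* and *every etching* > *a pianist*.

Yes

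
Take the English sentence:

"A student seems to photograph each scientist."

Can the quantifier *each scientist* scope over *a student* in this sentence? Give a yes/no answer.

Yes

Infinitival complements of raising predicates do not block QR; *each scientist* and *a student* are effectively clausemates.
Ordinary QR to a clause-peripheral position gives the wide-scope LF for the lower DP.
The sentence is scopally ambiguous between *a student* > *each scientist* and *each scientist* > *a student*.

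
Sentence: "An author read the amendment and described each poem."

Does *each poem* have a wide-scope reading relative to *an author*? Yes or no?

The target quantifier *each poem* is part of one conjunct of the coordinate structure (*described each poem*).
Asymmetric QR out of one conjunct violates the Coordinate Structure Constraint.
So *each poem* cannot raise high enough to outscope *an author*; only the surface ordering *an author* > *each poem* is available.
(Only the surface reading survives: one fixed author with respect to all the relevant poems.)

No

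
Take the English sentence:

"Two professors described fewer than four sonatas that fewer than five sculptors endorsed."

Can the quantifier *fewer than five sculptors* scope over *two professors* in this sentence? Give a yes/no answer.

Structurally, *fewer than five sculptors* is inside the relative clause *that fewer than five sculptors endorsed* modifying *fewer than four sonatas*.
Quantifiers inside a relative clause are trapped there; the RC boundary blocks QR.
Hence only narrow scope for *fewer than five sculptors* (under *two professors*) survives.

No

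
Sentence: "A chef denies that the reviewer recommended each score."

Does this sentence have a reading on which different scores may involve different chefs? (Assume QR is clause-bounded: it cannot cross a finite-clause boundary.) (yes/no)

That reading corresponds to *each score* > *a chef*.
*each score* sits inside the finite complement clause *that the reviewer recommended each score*.
Under clause-bounded QR, a quantifier in an embedded finite clause cannot raise into the matrix clause.
The inverse ordering *each score* > *a chef* is therefore underivable.

No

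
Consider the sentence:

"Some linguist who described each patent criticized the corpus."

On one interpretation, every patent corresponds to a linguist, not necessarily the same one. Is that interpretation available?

The paraphrase describes the scope ordering *each patent* > *some linguist*.
Structurally, *each patent* is inside the relative clause *who described each patent*.
Quantifiers inside a relative clause are trapped there; the RC boundary blocks QR.
*each patent* > *some linguist* would require crossing that boundary, which is illicit.
(Only the surface reading survives: one fixed linguist with respect to all the relevant patents.)

No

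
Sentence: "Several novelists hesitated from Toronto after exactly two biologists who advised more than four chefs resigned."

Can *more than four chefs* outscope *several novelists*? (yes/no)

No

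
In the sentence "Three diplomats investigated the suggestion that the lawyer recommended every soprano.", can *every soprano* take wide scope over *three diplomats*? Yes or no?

No

The DP *every soprano* is contained in the complex NP *the suggestion that the lawyer recommended every soprano*.
Noun-complement clauses are scope islands (the Complex NP Constraint): a quantifier inside one cannot scope into the matrix.
The inverse ordering *every soprano* > *three diplomats* is therefore underivable.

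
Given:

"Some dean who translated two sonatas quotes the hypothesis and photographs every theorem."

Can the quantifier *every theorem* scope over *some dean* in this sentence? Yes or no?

No

The target quantifier *every theorem* is part of one conjunct of the coordinate structure (*photographs every theorem*).
QR out of a conjunct would have to apply non-ATB, which the CSC forbids.
The inverse ordering *every theorem* > *some dean* is therefore underivable.
(Only the surface reading survives: one fixed dean with respect to all the relevant theorems.)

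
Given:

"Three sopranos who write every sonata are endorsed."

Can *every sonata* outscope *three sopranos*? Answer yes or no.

No

*every sonata* sits inside the relative clause *who write every sonata*.
A relative clause is a scope island — quantifier raising cannot cross its boundary.
The inverse ordering *every sonata* > *three sopranos* is therefore underivable.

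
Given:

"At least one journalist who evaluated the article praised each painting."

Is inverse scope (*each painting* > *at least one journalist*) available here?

*each painting* sits in the matrix clause, not in the relative clause on *at least one journalist*.
With no island boundary between them, the object can take inverse scope over the subject via ordinary QR within the clause.
So *each painting* > *at least one journalist* is among the available readings.

Yes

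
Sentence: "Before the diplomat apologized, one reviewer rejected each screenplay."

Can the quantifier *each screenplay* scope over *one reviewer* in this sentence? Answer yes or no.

Although there is an adjunct clause, *each screenplay* is in the main clause, not inside the adjunct.
No island intervenes, so both surface and inverse scope are derivable.
Both orderings are possible: *one reviewer* > *each screenplay* and *each screenplay* > *one reviewer*.

Yes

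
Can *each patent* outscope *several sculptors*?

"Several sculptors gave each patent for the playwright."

Yes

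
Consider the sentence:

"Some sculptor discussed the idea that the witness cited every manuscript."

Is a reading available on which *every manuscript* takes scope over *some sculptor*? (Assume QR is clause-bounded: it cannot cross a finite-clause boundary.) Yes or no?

No

The target quantifier *every manuscript* is part of the complex NP *the idea that the witness cited every manuscript*.
Since the clause is the complement of a nominal head, the CNPC blocks scope extraction.
*every manuscript* > *some sculptor* would require crossing that boundary, which is illicit.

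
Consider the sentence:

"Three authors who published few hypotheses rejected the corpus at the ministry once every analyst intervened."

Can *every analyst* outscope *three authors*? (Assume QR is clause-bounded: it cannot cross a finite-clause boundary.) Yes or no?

No

The DP *every analyst* is contained in the adjunct clause *once every analyst intervened*.
Adjuncts are opaque for quantifier raising; a quantifier in an adjunct stays inside it.
*every analyst* > *three authors* would require crossing that boundary, which is illicit.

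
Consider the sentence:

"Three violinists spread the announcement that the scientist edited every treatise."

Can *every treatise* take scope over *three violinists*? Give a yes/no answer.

*every treatise* sits inside the complex NP *the announcement that the scientist edited every treatise*.
Since the clause is the complement of a nominal head, the CNPC blocks scope extraction.
*every treatise* is confined to the island and cannot take scope over *three violinists*.

No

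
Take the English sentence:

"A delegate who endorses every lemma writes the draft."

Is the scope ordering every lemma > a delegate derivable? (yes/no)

*every lemma* is embedded in the relative clause *who endorses every lemma*.
QR out of a relative clause is ruled out by the relative-clause island constraint.
The inverse ordering *every lemma* > *a delegate* is therefore underivable.

No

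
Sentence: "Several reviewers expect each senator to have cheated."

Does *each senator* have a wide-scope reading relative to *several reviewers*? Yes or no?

Yes

The ECM infinitive is scope-transparent — *each senator* is free to raise above *several reviewers*.
Since no island is crossed, the inverse ordering is licensed alongside surface scope.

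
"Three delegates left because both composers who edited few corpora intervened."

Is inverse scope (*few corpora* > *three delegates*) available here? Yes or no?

The DP *few corpora* is contained in the relative clause *who edited few corpora*, which is itself inside the adjunct *because both composers who edited few corpora intervened*.
Two island boundaries intervene — the relative clause and the adjunct. Either alone would block QR.
The inverse ordering *few corpora* > *three delegates* is therefore underivable.

No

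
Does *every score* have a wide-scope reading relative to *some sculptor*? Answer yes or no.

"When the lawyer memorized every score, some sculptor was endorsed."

The DP *every score* is contained in the adjunct clause *when the lawyer memorized every score*.
The adjunct-island constraint bars QR out of an adverbial clause.
*every score* is confined to the island and cannot take scope over *some sculptor*.

No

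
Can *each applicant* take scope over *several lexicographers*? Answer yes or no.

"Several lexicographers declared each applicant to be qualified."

Yes

*each applicant* is the subject of an ECM infinitive — the infinitival complement of an ECM verb is not a scope island, so *each applicant* can raise into the matrix clause.
Since no island is crossed, the inverse ordering is licensed alongside surface scope.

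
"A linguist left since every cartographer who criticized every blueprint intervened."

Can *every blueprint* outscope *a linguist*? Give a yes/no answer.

The target quantifier *every blueprint* is part of the relative clause *who criticized every blueprint*, which is itself inside the adjunct *since every cartographer who criticized every blueprint intervened*.
Both the relative clause and the enclosing adjunct are scope islands; QR cannot cross either.
So *every blueprint* cannot raise high enough to outscope *a linguist*; only the surface ordering *a linguist* > *every blueprint* is available.
(Only the surface reading survives: one fixed linguist with respect to all the relevant blueprints.)

No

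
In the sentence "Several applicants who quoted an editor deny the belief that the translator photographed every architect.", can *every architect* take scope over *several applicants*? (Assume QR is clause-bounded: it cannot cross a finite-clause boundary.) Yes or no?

No

*every architect* sits inside the complex NP *the belief that the translator photographed every architect*.
Since the clause is the complement of a nominal head, the CNPC blocks scope extraction.
So the wide-scope reading for *every architect* is blocked.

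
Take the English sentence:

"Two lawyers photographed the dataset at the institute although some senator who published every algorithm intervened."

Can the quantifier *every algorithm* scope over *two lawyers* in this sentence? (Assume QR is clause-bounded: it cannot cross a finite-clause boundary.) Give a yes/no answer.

Structurally, *every algorithm* is inside the relative clause *who published every algorithm*, which is itself inside the adjunct *although some senator who published every algorithm intervened*.
Even if one barrier were somehow void, the other would still block QR.
The inverse ordering *every algorithm* > *two lawyers* is therefore underivable.

No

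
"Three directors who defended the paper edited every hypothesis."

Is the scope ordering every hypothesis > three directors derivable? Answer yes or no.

The RC *who defended the paper* is an island, but *every hypothesis* is not inside it — it is the matrix object, a clausemate of *three directors*.
No island intervenes, so both surface and inverse scope are derivable.
The sentence is scopally ambiguous between *three directors* > *every hypothesis* and *every hypothesis* > *three directors*.

Yes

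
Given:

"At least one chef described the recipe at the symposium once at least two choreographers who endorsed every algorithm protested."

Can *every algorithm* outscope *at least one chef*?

Structurally, *every algorithm* is inside the relative clause *who endorsed every algorithm*, which is itself inside the adjunct *once at least two choreographers who endorsed every algorithm protested*.
Two island boundaries intervene — the relative clause and the adjunct. Either alone would block QR.
There is no licit LF on which *every algorithm* c-commands *at least one chef*.
(Only the surface reading survives: one fixed chef with respect to all the relevant algorithms.)

No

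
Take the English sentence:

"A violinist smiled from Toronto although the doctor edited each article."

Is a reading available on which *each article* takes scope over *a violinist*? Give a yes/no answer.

No

*each article* is embedded in the adjunct clause *although the doctor edited each article*.
Adjunct clauses are scope islands: a quantifier inside an adjunct cannot raise into the matrix clause.
So *each article* cannot raise to a position above *a violinist*.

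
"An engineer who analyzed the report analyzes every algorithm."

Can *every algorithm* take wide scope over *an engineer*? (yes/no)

Yes

The RC *who analyzed the report* is an island, but *every algorithm* is not inside it — it is the matrix object, a clausemate of *an engineer*.
QR within a single clause is free, so the lower quantifier may take scope over the higher one.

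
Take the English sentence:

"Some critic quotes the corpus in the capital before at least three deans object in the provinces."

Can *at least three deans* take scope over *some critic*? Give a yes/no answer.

Structurally, *at least three deans* is inside the adjunct clause *before at least three deans object in the provinces*.
Since the clause is an adjunct (not a complement), the Adjunct Condition blocks QR across its edge.
*at least three deans* > *some critic* would require crossing that boundary, which is illicit.

No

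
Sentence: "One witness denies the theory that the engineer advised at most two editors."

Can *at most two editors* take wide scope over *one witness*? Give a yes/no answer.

*at most two editors* sits inside the complex NP *the theory that the engineer advised at most two editors*.
The Complex NP Constraint bars QR out of the complement clause of a noun.
So *at most two editors* cannot raise high enough to outscope *one witness*; only the surface ordering *one witness* > *at most two editors* is available.

No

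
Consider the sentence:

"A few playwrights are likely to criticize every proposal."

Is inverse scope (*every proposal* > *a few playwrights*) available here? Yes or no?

Yes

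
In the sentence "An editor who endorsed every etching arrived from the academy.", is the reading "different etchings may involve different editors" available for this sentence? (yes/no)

That reading corresponds to *every etching* > *an editor*.
The DP *every etching* is contained in the relative clause *who endorsed every etching*.
Quantifiers inside a relative clause are trapped there; the RC boundary blocks QR.
*every etching* > *an editor* would require crossing that boundary, which is illicit.
(Only the surface reading survives: one fixed editor with respect to all the relevant etchings.)

No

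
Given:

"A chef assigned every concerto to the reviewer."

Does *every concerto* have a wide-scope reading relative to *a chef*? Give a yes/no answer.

Yes

Both DPs are arguments of the same predicate; there is no clause or island boundary between them.
Nothing blocks QR of the lower DP to a position above the higher one, so inverse scope is available.
Both orderings are possible: *a chef* > *every concerto* and *every concerto* > *a chef*.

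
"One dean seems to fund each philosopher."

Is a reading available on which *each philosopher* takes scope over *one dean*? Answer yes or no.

Infinitival complements of raising predicates do not block QR; *each philosopher* and *one dean* are effectively clausemates.
Nothing blocks QR of the lower DP to a position above the higher one, so inverse scope is available.
Both orderings are possible: *one dean* > *each philosopher* and *each philosopher* > *one dean*.

Yes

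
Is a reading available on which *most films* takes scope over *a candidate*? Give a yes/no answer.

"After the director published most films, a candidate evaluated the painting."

Structurally, *most films* is inside the adjunct clause *after the director published most films*.
Since the clause is an adjunct (not a complement), the Adjunct Condition blocks QR across its edge.
*most films* > *a candidate* would require crossing that boundary, which is illicit.

No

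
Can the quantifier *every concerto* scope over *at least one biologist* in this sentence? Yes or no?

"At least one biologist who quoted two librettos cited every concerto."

Although the sentence contains a relative clause (*who quoted two librettos*), *every concerto* is outside it, in the matrix VP.
Nothing blocks QR of the lower DP to a position above the higher one, so inverse scope is available.
Both orderings are possible: *at least one biologist* > *every concerto* and *every concerto* > *at least one biologist*.

Yes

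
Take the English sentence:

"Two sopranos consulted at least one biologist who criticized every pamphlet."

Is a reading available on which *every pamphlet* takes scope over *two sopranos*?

No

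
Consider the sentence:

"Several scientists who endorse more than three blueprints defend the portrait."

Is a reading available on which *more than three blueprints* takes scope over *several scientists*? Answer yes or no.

*more than three blueprints* is embedded in the relative clause *who endorse more than three blueprints*.
QR out of a relative clause is ruled out by the relative-clause island constraint.
*more than three blueprints* > *several scientists* would require crossing that boundary, which is illicit.

No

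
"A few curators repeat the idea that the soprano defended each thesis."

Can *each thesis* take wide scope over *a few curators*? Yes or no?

No

*each thesis* is embedded in the complex NP *the idea that the soprano defended each thesis*.
A that-clause complement to a noun is an island; QR cannot cross the NP boundary.
So *each thesis* cannot raise to a position above *a few curators*.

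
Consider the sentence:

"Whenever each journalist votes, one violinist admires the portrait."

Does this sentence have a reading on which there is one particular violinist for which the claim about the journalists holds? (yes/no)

That reading corresponds to *one violinist* > *each journalist*.
Nothing needs to raise out of an island for *one violinist* > *each journalist*: *one violinist* takes scope from its matrix position over the clause containing *each journalist*.

Yes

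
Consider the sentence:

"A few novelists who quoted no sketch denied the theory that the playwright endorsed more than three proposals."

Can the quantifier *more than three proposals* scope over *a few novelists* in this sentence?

No

*more than three proposals* is embedded in the complex NP *the theory that the playwright endorsed more than three proposals*.
Since the clause is the complement of a nominal head, the CNPC blocks scope extraction.
*more than three proposals* is confined to the island and cannot take scope over *a few novelists*.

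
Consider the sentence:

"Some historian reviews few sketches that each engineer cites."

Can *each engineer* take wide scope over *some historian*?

No

The DP *each engineer* is contained in the relative clause *that each engineer cites* modifying *few sketches*.
The relative clause forms an island for QR, so the quantifier is confined to the head noun's restrictor.
*each engineer* is confined to the island and cannot take scope over *some historian*.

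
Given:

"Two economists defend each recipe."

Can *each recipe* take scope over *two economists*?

Both DPs are arguments of the same predicate; there is no clause or island boundary between them.
No island intervenes, so both surface and inverse scope are derivable.

Yes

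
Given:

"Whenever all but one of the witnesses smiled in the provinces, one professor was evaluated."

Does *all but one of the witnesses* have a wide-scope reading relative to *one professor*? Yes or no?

No

*all but one of the witnesses* is embedded in the adjunct clause *whenever all but one of the witnesses smiled in the provinces*.
Since the clause is an adjunct (not a complement), the Adjunct Condition blocks QR across its edge.
*all but one of the witnesses* is confined to the island and cannot take scope over *one professor*.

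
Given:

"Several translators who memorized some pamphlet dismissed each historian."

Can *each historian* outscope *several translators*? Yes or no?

The RC *who memorized some pamphlet* is an island, but *each historian* is not inside it — it is the matrix object, a clausemate of *several translators*.
Since no island is crossed, the inverse ordering is licensed alongside surface scope.
So *each historian* > *several translators* is among the available readings.

Yes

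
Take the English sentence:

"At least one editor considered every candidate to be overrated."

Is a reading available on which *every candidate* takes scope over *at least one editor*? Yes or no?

The ECM infinitive is scope-transparent — *every candidate* is free to raise above *at least one editor*.
Since no island is crossed, the inverse ordering is licensed alongside surface scope.

Yes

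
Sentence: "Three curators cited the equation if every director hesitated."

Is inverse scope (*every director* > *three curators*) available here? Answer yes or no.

No

*every director* occurs within the adjunct clause *if every director hesitated*.
The adjunct-island constraint bars QR out of an adverbial clause.
*every director* > *three curators* would require crossing that boundary, which is illicit.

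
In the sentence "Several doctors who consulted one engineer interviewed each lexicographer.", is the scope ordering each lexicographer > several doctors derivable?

Although the sentence contains a relative clause (*who consulted one engineer*), *each lexicographer* is outside it, in the matrix VP.
Clause-internal QR can adjoin the lower DP above the subject, yielding the inverse reading.
So *each lexicographer* > *several doctors* is among the available readings.

Yes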